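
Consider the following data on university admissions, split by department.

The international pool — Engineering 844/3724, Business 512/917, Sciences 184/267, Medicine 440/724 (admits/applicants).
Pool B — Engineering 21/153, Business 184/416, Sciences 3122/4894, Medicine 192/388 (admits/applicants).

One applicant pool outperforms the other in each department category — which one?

Engineering: the international pool 844/3724 = 22.7%, Pool B 21/153 = 13.7% → the international pool
Business: the international pool 512/917 = 55.8%, Pool B 184/416 = 44.2% → the international pool
Sciences: the international pool 184/267 = 68.9%, Pool B 3122/4894 = 63.8% → the international pool
Medicine: the international pool 440/724 = 60.8%, Pool B 192/388 = 49.5% → the international pool
The international pool has the higher rate in all 4 groups.

the international pool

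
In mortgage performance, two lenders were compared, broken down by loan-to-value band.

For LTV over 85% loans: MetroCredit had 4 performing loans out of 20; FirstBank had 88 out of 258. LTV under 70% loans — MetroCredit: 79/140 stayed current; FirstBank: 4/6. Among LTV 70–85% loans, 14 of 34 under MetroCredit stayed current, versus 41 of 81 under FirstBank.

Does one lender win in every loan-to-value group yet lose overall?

Yes

LTV over 85%: MetroCredit 4/20 = 20.0%, FirstBank 88/258 = 34.1% → FirstBank
LTV under 70%: MetroCredit 79/140 = 56.4%, FirstBank 4/6 = 66.7% → FirstBank
LTV 70–85%: MetroCredit 14/34 = 41.2%, FirstBank 41/81 = 50.6% → FirstBank
Overall: MetroCredit 97/194 = 50.0%, FirstBank 133/345 = 38.6% → MetroCredit
FirstBank wins each loan-to-value group but MetroCredit wins overall — the comparison reverses. FirstBank's loans skew toward LTV over 85%, which has a lower base rate.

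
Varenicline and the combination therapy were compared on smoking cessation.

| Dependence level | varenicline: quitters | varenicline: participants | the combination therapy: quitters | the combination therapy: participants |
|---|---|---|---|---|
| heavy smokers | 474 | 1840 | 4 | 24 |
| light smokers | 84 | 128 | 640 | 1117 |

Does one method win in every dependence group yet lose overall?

Heavy smokers: varenicline 474/1840 = 25.8%, the combination therapy 4/24 = 16.7% → varenicline
Light smokers: varenicline 84/128 = 65.6%, the combination therapy 640/1117 = 57.3% → varenicline
Overall: varenicline 558/1968 = 28.4%, the combination therapy 644/1141 = 56.4% → the combination therapy
Varenicline wins each dependence group but the combination therapy wins overall — the comparison reverses. Varenicline's participants skew toward heavy smokers, which has a lower base rate.

Yes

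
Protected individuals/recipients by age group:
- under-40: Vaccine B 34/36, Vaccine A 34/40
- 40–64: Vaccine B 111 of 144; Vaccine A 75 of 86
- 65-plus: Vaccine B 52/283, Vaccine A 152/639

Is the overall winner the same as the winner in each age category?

No

Under-40: Vaccine B 34/36 = 94.4%, Vaccine A 34/40 = 85.0% → Vaccine B
40–64: Vaccine B 111/144 = 77.1%, Vaccine A 75/86 = 87.2% → Vaccine A
65-plus: Vaccine B 52/283 = 18.4%, Vaccine A 152/639 = 23.8% → Vaccine A
Overall: Vaccine B 197/463 = 42.5%, Vaccine A 261/765 = 34.1% → Vaccine B
Neither sweeps: Vaccine B wins 1 of 3 groups, Vaccine A wins 2. Vaccine B wins overall but not every group — no Simpson reversal.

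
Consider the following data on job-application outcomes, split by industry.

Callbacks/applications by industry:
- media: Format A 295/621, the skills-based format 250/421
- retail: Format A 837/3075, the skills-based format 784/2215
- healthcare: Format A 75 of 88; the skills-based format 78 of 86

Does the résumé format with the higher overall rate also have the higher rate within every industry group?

Media: Format A 295/621 = 47.5%, the skills-based format 250/421 = 59.4% → the skills-based format
Retail: Format A 837/3075 = 27.2%, the skills-based format 784/2215 = 35.4% → the skills-based format
Healthcare: Format A 75/88 = 85.2%, the skills-based format 78/86 = 90.7% → the skills-based format
Overall: Format A 1207/3784 = 31.9%, the skills-based format 1112/2722 = 40.9% → the skills-based format
The skills-based format wins overall and in every industry group — no reversal.

Yes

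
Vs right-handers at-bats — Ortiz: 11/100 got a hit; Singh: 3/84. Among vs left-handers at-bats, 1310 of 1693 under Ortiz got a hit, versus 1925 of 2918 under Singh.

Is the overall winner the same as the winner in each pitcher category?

Yes

Vs right-handers: Ortiz 11/100 = 11.0%, Singh 3/84 = 3.6% → Ortiz
Vs left-handers: Ortiz 1310/1693 = 77.4%, Singh 1925/2918 = 66.0% → Ortiz
Overall: Ortiz 1321/1793 = 73.7%, Singh 1928/3002 = 64.2% → Ortiz
Ortiz wins overall and in every pitcher group — no reversal.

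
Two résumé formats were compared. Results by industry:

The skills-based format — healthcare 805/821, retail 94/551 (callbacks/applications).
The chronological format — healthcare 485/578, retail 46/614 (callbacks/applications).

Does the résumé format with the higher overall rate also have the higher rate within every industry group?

Healthcare: the skills-based format 805/821 = 98.1%, the chronological format 485/578 = 83.9% → the skills-based format
Retail: the skills-based format 94/551 = 17.1%, the chronological format 46/614 = 7.5% → the skills-based format
Overall: the skills-based format 899/1372 = 65.5%, the chronological format 531/1192 = 44.5% → the skills-based format
The skills-based format wins overall and in every industry group — no reversal.

Yes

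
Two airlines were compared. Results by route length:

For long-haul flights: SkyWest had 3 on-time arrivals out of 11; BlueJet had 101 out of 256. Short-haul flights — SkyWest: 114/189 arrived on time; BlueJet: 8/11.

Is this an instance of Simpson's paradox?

Yes

Long-haul: SkyWest 3/11 = 27.3%, BlueJet 101/256 = 39.5% → BlueJet
Short-haul: SkyWest 114/189 = 60.3%, BlueJet 8/11 = 72.7% → BlueJet
Overall: SkyWest 117/200 = 58.5%, BlueJet 109/267 = 40.8% → SkyWest
BlueJet wins each route group but SkyWest wins overall — the comparison reverses. BlueJet's flights skew toward long-haul, which has a lower base rate.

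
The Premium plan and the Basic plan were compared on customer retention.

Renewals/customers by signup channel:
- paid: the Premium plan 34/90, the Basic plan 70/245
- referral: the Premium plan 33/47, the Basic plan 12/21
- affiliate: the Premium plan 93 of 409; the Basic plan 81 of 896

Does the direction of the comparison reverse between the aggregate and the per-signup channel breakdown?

No

Paid: the Premium plan 34/90 = 37.8%, the Basic plan 70/245 = 28.6% → the Premium plan
Referral: the Premium plan 33/47 = 70.2%, the Basic plan 12/21 = 57.1% → the Premium plan
Affiliate: the Premium plan 93/409 = 22.7%, the Basic plan 81/896 = 9.0% → the Premium plan
Overall: the Premium plan 160/546 = 29.3%, the Basic plan 163/1162 = 14.0% → the Premium plan
The Premium plan wins overall and in every signup group — no reversal.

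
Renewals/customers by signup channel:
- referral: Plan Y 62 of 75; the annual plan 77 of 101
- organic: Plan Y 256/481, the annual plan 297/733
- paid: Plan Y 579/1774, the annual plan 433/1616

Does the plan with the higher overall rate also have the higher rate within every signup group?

Referral: Plan Y 62/75 = 82.7%, the annual plan 77/101 = 76.2% → Plan Y
Organic: Plan Y 256/481 = 53.2%, the annual plan 297/733 = 40.5% → Plan Y
Paid: Plan Y 579/1774 = 32.6%, the annual plan 433/1616 = 26.8% → Plan Y
Overall: Plan Y 897/2330 = 38.5%, the annual plan 807/2450 = 32.9% → Plan Y
Plan Y wins overall and in every signup group — no reversal.

Yes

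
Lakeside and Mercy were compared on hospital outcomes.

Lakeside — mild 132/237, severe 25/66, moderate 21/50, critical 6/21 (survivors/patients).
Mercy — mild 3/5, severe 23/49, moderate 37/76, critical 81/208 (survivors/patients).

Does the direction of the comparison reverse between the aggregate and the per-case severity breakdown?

Mild: Lakeside 132/237 = 55.7%, Mercy 3/5 = 60.0% → Mercy
Severe: Lakeside 25/66 = 37.9%, Mercy 23/49 = 46.9% → Mercy
Moderate: Lakeside 21/50 = 42.0%, Mercy 37/76 = 48.7% → Mercy
Critical: Lakeside 6/21 = 28.6%, Mercy 81/208 = 38.9% → Mercy
Overall: Lakeside 184/374 = 49.2%, Mercy 144/338 = 42.6% → Lakeside
Mercy wins each case group but Lakeside wins overall — the comparison reverses. Mercy's patients skew toward critical, which has a lower base rate.

Yes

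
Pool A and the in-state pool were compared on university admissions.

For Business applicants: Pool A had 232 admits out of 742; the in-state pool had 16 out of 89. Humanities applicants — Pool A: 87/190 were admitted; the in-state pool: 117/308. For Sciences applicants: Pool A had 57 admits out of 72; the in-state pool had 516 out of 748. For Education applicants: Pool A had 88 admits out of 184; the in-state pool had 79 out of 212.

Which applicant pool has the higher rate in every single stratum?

Business: Pool A 232/742 = 31.3%, the in-state pool 16/89 = 18.0% → Pool A
Humanities: Pool A 87/190 = 45.8%, the in-state pool 117/308 = 38.0% → Pool A
Sciences: Pool A 57/72 = 79.2%, the in-state pool 516/748 = 69.0% → Pool A
Education: Pool A 88/184 = 47.8%, the in-state pool 79/212 = 37.3% → Pool A
Pool A has the higher rate in all 4 groups.

Pool A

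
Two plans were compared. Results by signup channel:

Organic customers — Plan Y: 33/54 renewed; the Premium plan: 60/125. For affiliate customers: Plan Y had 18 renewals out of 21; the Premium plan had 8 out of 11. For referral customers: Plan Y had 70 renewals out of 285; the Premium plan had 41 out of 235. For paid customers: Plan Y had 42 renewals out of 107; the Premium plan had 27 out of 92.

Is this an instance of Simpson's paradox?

No

Organic: Plan Y 33/54 = 61.1%, the Premium plan 60/125 = 48.0% → Plan Y
Affiliate: Plan Y 18/21 = 85.7%, the Premium plan 8/11 = 72.7% → Plan Y
Referral: Plan Y 70/285 = 24.6%, the Premium plan 41/235 = 17.4% → Plan Y
Paid: Plan Y 42/107 = 39.3%, the Premium plan 27/92 = 29.3% → Plan Y
Overall: Plan Y 163/467 = 34.9%, the Premium plan 136/463 = 29.4% → Plan Y
Plan Y wins overall and in every signup group — no reversal.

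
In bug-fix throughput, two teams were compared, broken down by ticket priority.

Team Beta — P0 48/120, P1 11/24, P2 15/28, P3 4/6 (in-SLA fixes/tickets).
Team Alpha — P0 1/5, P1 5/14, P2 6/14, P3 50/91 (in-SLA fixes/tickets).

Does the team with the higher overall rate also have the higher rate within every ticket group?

No

P0: Team Beta 48/120 = 40.0%, Team Alpha 1/5 = 20.0% → Team Beta
P1: Team Beta 11/24 = 45.8%, Team Alpha 5/14 = 35.7% → Team Beta
P2: Team Beta 15/28 = 53.6%, Team Alpha 6/14 = 42.9% → Team Beta
P3: Team Beta 4/6 = 66.7%, Team Alpha 50/91 = 54.9% → Team Beta
Overall: Team Beta 78/178 = 43.8%, Team Alpha 62/124 = 50.0% → Team Alpha
Team Beta wins each ticket group but Team Alpha wins overall — the comparison reverses. Team Beta's tickets skew toward P0, which has a lower base rate.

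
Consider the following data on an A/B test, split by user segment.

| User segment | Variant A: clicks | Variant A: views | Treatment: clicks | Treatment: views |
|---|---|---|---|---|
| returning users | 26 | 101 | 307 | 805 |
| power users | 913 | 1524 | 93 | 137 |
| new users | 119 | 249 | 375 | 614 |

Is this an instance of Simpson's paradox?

Returning users: Variant A 26/101 = 25.7%, Treatment 307/805 = 38.1% → Treatment
Power users: Variant A 913/1524 = 59.9%, Treatment 93/137 = 67.9% → Treatment
New users: Variant A 119/249 = 47.8%, Treatment 375/614 = 61.1% → Treatment
Overall: Variant A 1058/1874 = 56.5%, Treatment 775/1556 = 49.8% → Variant A
Treatment wins each user group but Variant A wins overall — the comparison reverses. Treatment's views skew toward returning users, which has a lower base rate.

Yes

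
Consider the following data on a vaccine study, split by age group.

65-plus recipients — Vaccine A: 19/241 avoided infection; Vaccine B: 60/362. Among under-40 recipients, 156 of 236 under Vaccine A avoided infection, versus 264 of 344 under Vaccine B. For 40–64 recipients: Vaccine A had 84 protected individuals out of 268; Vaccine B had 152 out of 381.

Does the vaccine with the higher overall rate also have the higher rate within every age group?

65-plus: Vaccine A 19/241 = 7.9%, Vaccine B 60/362 = 16.6% → Vaccine B
Under-40: Vaccine A 156/236 = 66.1%, Vaccine B 264/344 = 76.7% → Vaccine B
40–64: Vaccine A 84/268 = 31.3%, Vaccine B 152/381 = 39.9% → Vaccine B
Overall: Vaccine A 259/745 = 34.8%, Vaccine B 476/1087 = 43.8% → Vaccine B
Vaccine B wins overall and in every age group — no reversal.

Yes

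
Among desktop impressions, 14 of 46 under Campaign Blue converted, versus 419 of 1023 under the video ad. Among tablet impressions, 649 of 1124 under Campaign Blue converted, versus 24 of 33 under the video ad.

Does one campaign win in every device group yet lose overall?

Yes

Desktop: Campaign Blue 14/46 = 30.4%, the video ad 419/1023 = 41.0% → the video ad
Tablet: Campaign Blue 649/1124 = 57.7%, the video ad 24/33 = 72.7% → the video ad
Overall: Campaign Blue 663/1170 = 56.7%, the video ad 443/1056 = 42.0% → Campaign Blue
The video ad wins each device group but Campaign Blue wins overall — the comparison reverses. The video ad's impressions skew toward desktop, which has a lower base rate.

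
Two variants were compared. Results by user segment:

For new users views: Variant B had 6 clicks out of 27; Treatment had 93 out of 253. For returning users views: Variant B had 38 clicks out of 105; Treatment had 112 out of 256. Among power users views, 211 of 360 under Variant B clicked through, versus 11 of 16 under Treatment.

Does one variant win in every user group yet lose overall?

New users: Variant B 6/27 = 22.2%, Treatment 93/253 = 36.8% → Treatment
Returning users: Variant B 38/105 = 36.2%, Treatment 112/256 = 43.8% → Treatment
Power users: Variant B 211/360 = 58.6%, Treatment 11/16 = 68.8% → Treatment
Overall: Variant B 255/492 = 51.8%, Treatment 216/525 = 41.1% → Variant B
Treatment wins each user group but Variant B wins overall — the comparison reverses. Treatment's views skew toward new users, which has a lower base rate.

Yes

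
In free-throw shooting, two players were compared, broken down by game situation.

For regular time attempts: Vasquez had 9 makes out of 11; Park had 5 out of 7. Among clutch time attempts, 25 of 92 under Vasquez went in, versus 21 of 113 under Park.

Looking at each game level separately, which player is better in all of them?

Regular time: Vasquez 9/11 = 81.8%, Park 5/7 = 71.4% → Vasquez
Clutch time: Vasquez 25/92 = 27.2%, Park 21/113 = 18.6% → Vasquez
Vasquez has the higher rate in both groups.

Vasquez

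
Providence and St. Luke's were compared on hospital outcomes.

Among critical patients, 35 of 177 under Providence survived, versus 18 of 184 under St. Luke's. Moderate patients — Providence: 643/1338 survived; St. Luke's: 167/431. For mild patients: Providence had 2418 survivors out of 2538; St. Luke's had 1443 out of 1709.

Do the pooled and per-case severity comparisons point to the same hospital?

Critical: Providence 35/177 = 19.8%, St. Luke's 18/184 = 9.8% → Providence
Moderate: Providence 643/1338 = 48.1%, St. Luke's 167/431 = 38.7% → Providence
Mild: Providence 2418/2538 = 95.3%, St. Luke's 1443/1709 = 84.4% → Providence
Overall: Providence 3096/4053 = 76.4%, St. Luke's 1628/2324 = 70.1% → Providence
Providence wins overall and in every case group — no reversal.

Yes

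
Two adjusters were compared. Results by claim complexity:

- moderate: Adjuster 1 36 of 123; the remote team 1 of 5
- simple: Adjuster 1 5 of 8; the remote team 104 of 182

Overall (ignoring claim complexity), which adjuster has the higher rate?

the remote team

Moderate: Adjuster 1 36/123 = 29.3%, the remote team 1/5 = 20.0% → Adjuster 1
Simple: Adjuster 1 5/8 = 62.5%, the remote team 104/182 = 57.1% → Adjuster 1
Overall: Adjuster 1 41/131 = 31.3%, the remote team 105/187 = 56.1% → the remote team
(Adjuster 1 wins every claim group but the remote team wins overall — Adjuster 1's claims skew toward the low-rate moderate group.)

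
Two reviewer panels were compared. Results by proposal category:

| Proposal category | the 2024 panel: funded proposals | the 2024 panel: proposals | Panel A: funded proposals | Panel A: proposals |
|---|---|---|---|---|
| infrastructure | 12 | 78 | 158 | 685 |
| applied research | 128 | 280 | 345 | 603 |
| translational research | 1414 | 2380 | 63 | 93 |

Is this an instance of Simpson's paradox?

Infrastructure: the 2024 panel 12/78 = 15.4%, Panel A 158/685 = 23.1% → Panel A
Applied research: the 2024 panel 128/280 = 45.7%, Panel A 345/603 = 57.2% → Panel A
Translational research: the 2024 panel 1414/2380 = 59.4%, Panel A 63/93 = 67.7% → Panel A
Overall: the 2024 panel 1554/2738 = 56.8%, Panel A 566/1381 = 41.0% → the 2024 panel
Panel A wins each proposal group but the 2024 panel wins overall — the comparison reverses. Panel A's proposals skew toward infrastructure, which has a lower base rate.

Yes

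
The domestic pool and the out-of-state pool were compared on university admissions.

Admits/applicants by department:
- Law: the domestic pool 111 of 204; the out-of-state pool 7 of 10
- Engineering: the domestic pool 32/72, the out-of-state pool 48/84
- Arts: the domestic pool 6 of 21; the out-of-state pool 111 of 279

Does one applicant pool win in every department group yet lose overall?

Yes

Law: the domestic pool 111/204 = 54.4%, the out-of-state pool 7/10 = 70.0% → the out-of-state pool
Engineering: the domestic pool 32/72 = 44.4%, the out-of-state pool 48/84 = 57.1% → the out-of-state pool
Arts: the domestic pool 6/21 = 28.6%, the out-of-state pool 111/279 = 39.8% → the out-of-state pool
Overall: the domestic pool 149/297 = 50.2%, the out-of-state pool 166/373 = 44.5% → the domestic pool
The out-of-state pool wins each department group but the domestic pool wins overall — the comparison reverses. The out-of-state pool's applicants skew toward Arts, which has a lower base rate.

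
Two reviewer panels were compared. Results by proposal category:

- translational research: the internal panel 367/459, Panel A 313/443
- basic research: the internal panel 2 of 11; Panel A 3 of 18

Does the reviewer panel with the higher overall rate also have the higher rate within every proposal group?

Translational research: the internal panel 367/459 = 80.0%, Panel A 313/443 = 70.7% → the internal panel
Basic research: the internal panel 2/11 = 18.2%, Panel A 3/18 = 16.7% → the internal panel
Overall: the internal panel 369/470 = 78.5%, Panel A 316/461 = 68.5% → the internal panel
The internal panel wins overall and in every proposal group — no reversal.

Yes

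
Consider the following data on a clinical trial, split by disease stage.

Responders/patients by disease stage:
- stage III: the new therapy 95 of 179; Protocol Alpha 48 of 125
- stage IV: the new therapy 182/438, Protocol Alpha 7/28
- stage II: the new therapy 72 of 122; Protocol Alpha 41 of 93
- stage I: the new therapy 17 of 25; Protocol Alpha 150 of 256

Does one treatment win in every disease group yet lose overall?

Stage III: the new therapy 95/179 = 53.1%, Protocol Alpha 48/125 = 38.4% → the new therapy
Stage IV: the new therapy 182/438 = 41.6%, Protocol Alpha 7/28 = 25.0% → the new therapy
Stage II: the new therapy 72/122 = 59.0%, Protocol Alpha 41/93 = 44.1% → the new therapy
Stage I: the new therapy 17/25 = 68.0%, Protocol Alpha 150/256 = 58.6% → the new therapy
Overall: the new therapy 366/764 = 47.9%, Protocol Alpha 246/502 = 49.0% → Protocol Alpha
The new therapy wins each disease group but Protocol Alpha wins overall — the comparison reverses. The new therapy's patients skew toward stage IV, which has a lower base rate.

Yes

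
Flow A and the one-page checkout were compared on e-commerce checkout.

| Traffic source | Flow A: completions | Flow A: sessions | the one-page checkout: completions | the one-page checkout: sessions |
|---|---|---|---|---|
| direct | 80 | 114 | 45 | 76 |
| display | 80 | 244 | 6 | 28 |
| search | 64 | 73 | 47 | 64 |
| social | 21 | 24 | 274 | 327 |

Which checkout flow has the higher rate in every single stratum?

Direct: Flow A 80/114 = 70.2%, the one-page checkout 45/76 = 59.2% → Flow A
Display: Flow A 80/244 = 32.8%, the one-page checkout 6/28 = 21.4% → Flow A
Search: Flow A 64/73 = 87.7%, the one-page checkout 47/64 = 73.4% → Flow A
Social: Flow A 21/24 = 87.5%, the one-page checkout 274/327 = 83.8% → Flow A
Flow A has the higher rate in all 4 groups.

Flow A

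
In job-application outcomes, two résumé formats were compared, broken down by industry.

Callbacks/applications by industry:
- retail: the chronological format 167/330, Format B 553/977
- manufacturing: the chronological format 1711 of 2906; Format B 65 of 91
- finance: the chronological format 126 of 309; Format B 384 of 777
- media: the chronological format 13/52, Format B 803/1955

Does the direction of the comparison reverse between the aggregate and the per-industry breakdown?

Yes

Retail: the chronological format 167/330 = 50.6%, Format B 553/977 = 56.6% → Format B
Manufacturing: the chronological format 1711/2906 = 58.9%, Format B 65/91 = 71.4% → Format B
Finance: the chronological format 126/309 = 40.8%, Format B 384/777 = 49.4% → Format B
Media: the chronological format 13/52 = 25.0%, Format B 803/1955 = 41.1% → Format B
Overall: the chronological format 2017/3597 = 56.1%, Format B 1805/3800 = 47.5% → the chronological format
Format B wins each industry group but the chronological format wins overall — the comparison reverses. Format B's applications skew toward media, which has a lower base rate.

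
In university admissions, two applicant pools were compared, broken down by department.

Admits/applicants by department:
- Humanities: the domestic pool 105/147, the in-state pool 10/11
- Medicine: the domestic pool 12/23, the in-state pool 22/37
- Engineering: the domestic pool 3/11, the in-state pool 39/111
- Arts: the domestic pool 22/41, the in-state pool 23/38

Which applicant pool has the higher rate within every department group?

Humanities: the domestic pool 105/147 = 71.4%, the in-state pool 10/11 = 90.9% → the in-state pool
Medicine: the domestic pool 12/23 = 52.2%, the in-state pool 22/37 = 59.5% → the in-state pool
Engineering: the domestic pool 3/11 = 27.3%, the in-state pool 39/111 = 35.1% → the in-state pool
Arts: the domestic pool 22/41 = 53.7%, the in-state pool 23/38 = 60.5% → the in-state pool
The in-state pool has the higher rate in all 4 groups.

the in-state pool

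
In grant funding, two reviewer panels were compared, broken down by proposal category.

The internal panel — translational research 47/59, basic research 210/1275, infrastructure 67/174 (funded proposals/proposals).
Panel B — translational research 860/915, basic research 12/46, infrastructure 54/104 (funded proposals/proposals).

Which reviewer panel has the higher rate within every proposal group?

Translational research: the internal panel 47/59 = 79.7%, Panel B 860/915 = 94.0% → Panel B
Basic research: the internal panel 210/1275 = 16.5%, Panel B 12/46 = 26.1% → Panel B
Infrastructure: the internal panel 67/174 = 38.5%, Panel B 54/104 = 51.9% → Panel B
Panel B has the higher rate in all 3 groups.

Panel B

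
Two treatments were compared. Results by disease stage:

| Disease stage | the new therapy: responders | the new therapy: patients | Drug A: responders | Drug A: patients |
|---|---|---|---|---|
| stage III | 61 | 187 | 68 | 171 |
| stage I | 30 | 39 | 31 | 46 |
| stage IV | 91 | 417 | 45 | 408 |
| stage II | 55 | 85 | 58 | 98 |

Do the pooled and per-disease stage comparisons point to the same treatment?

Stage III: the new therapy 61/187 = 32.6%, Drug A 68/171 = 39.8% → Drug A
Stage I: the new therapy 30/39 = 76.9%, Drug A 31/46 = 67.4% → the new therapy
Stage IV: the new therapy 91/417 = 21.8%, Drug A 45/408 = 11.0% → the new therapy
Stage II: the new therapy 55/85 = 64.7%, Drug A 58/98 = 59.2% → the new therapy
Overall: the new therapy 237/728 = 32.6%, Drug A 202/723 = 27.9% → the new therapy
Neither sweeps: the new therapy wins 3 of 4 groups, Drug A wins 1. The new therapy wins overall but not every group — no Simpson reversal.

No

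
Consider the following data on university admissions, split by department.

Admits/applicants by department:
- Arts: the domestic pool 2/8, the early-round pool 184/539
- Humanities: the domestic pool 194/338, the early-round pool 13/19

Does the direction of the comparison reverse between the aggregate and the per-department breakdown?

Arts: the domestic pool 2/8 = 25.0%, the early-round pool 184/539 = 34.1% → the early-round pool
Humanities: the domestic pool 194/338 = 57.4%, the early-round pool 13/19 = 68.4% → the early-round pool
Overall: the domestic pool 196/346 = 56.6%, the early-round pool 197/558 = 35.3% → the domestic pool
The early-round pool wins each department group but the domestic pool wins overall — the comparison reverses. The early-round pool's applicants skew toward Arts, which has a lower base rate.

Yes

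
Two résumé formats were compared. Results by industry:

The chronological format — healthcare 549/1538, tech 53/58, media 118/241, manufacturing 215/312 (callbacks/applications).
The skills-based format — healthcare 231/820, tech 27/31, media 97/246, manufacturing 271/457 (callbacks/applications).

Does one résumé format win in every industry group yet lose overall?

Healthcare: the chronological format 549/1538 = 35.7%, the skills-based format 231/820 = 28.2% → the chronological format
Tech: the chronological format 53/58 = 91.4%, the skills-based format 27/31 = 87.1% → the chronological format
Media: the chronological format 118/241 = 49.0%, the skills-based format 97/246 = 39.4% → the chronological format
Manufacturing: the chronological format 215/312 = 68.9%, the skills-based format 271/457 = 59.3% → the chronological format
Overall: the chronological format 935/2149 = 43.5%, the skills-based format 626/1554 = 40.3% → the chronological format
The chronological format wins overall and in every industry group — no reversal.

No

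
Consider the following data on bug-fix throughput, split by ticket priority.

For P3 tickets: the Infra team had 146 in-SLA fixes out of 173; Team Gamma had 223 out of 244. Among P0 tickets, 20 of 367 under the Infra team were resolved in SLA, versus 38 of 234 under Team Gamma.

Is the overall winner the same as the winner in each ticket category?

Yes

P3: the Infra team 146/173 = 84.4%, Team Gamma 223/244 = 91.4% → Team Gamma
P0: the Infra team 20/367 = 5.4%, Team Gamma 38/234 = 16.2% → Team Gamma
Overall: the Infra team 166/540 = 30.7%, Team Gamma 261/478 = 54.6% → Team Gamma
Team Gamma wins overall and in every ticket group — no reversal.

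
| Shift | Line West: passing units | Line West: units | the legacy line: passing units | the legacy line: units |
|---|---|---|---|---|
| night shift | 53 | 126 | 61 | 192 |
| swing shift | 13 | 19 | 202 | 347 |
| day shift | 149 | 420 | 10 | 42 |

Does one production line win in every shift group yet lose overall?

Yes

Night shift: Line West 53/126 = 42.1%, the legacy line 61/192 = 31.8% → Line West
Swing shift: Line West 13/19 = 68.4%, the legacy line 202/347 = 58.2% → Line West
Day shift: Line West 149/420 = 35.5%, the legacy line 10/42 = 23.8% → Line West
Overall: Line West 215/565 = 38.1%, the legacy line 273/581 = 47.0% → the legacy line
Line West wins each shift group but the legacy line wins overall — the comparison reverses. Line West's units skew toward day shift, which has a lower base rate.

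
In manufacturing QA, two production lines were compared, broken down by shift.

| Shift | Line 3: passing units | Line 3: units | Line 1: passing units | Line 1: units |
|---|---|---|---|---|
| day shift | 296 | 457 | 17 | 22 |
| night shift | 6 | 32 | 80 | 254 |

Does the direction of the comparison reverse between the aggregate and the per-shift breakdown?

Yes

Day shift: Line 3 296/457 = 64.8%, Line 1 17/22 = 77.3% → Line 1
Night shift: Line 3 6/32 = 18.8%, Line 1 80/254 = 31.5% → Line 1
Overall: Line 3 302/489 = 61.8%, Line 1 97/276 = 35.1% → Line 3
Line 1 wins each shift group but Line 3 wins overall — the comparison reverses. Line 1's units skew toward night shift, which has a lower base rate.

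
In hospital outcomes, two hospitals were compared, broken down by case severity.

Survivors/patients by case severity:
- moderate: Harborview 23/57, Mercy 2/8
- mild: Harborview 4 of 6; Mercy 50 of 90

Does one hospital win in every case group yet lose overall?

Yes

Moderate: Harborview 23/57 = 40.4%, Mercy 2/8 = 25.0% → Harborview
Mild: Harborview 4/6 = 66.7%, Mercy 50/90 = 55.6% → Harborview
Overall: Harborview 27/63 = 42.9%, Mercy 52/98 = 53.1% → Mercy
Harborview wins each case group but Mercy wins overall — the comparison reverses. Harborview's patients skew toward moderate, which has a lower base rate.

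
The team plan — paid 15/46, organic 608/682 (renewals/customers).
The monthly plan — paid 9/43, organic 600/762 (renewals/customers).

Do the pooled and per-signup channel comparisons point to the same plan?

Yes

Paid: the team plan 15/46 = 32.6%, the monthly plan 9/43 = 20.9% → the team plan
Organic: the team plan 608/682 = 89.1%, the monthly plan 600/762 = 78.7% → the team plan
Overall: the team plan 623/728 = 85.6%, the monthly plan 609/805 = 75.7% → the team plan
The team plan wins overall and in every signup group — no reversal.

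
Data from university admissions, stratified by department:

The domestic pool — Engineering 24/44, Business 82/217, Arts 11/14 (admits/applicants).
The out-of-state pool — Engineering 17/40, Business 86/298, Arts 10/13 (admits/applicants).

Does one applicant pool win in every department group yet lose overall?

No

Engineering: the domestic pool 24/44 = 54.5%, the out-of-state pool 17/40 = 42.5% → the domestic pool
Business: the domestic pool 82/217 = 37.8%, the out-of-state pool 86/298 = 28.9% → the domestic pool
Arts: the domestic pool 11/14 = 78.6%, the out-of-state pool 10/13 = 76.9% → the domestic pool
Overall: the domestic pool 117/275 = 42.5%, the out-of-state pool 113/351 = 32.2% → the domestic pool
The domestic pool wins overall and in every department group — no reversal.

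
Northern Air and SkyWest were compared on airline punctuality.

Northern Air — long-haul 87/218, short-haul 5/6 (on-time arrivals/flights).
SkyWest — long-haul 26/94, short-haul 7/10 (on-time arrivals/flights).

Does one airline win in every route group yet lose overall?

No

Long-haul: Northern Air 87/218 = 39.9%, SkyWest 26/94 = 27.7% → Northern Air
Short-haul: Northern Air 5/6 = 83.3%, SkyWest 7/10 = 70.0% → Northern Air
Overall: Northern Air 92/224 = 41.1%, SkyWest 33/104 = 31.7% → Northern Air
Northern Air wins overall and in every route group — no reversal.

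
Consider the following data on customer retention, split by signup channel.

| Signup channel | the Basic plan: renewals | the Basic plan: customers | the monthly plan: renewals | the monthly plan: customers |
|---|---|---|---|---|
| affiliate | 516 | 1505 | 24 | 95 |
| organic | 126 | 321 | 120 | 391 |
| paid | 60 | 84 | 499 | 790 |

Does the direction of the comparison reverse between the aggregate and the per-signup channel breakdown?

Yes

Affiliate: the Basic plan 516/1505 = 34.3%, the monthly plan 24/95 = 25.3% → the Basic plan
Organic: the Basic plan 126/321 = 39.3%, the monthly plan 120/391 = 30.7% → the Basic plan
Paid: the Basic plan 60/84 = 71.4%, the monthly plan 499/790 = 63.2% → the Basic plan
Overall: the Basic plan 702/1910 = 36.8%, the monthly plan 643/1276 = 50.4% → the monthly plan
The Basic plan wins each signup group but the monthly plan wins overall — the comparison reverses. The Basic plan's customers skew toward affiliate, which has a lower base rate.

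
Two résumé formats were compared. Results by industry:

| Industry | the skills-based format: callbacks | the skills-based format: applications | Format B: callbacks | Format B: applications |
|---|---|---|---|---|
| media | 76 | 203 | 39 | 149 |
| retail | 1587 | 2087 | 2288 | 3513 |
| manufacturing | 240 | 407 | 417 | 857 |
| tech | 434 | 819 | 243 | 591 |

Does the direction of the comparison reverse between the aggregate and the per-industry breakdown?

No

Media: the skills-based format 76/203 = 37.4%, Format B 39/149 = 26.2% → the skills-based format
Retail: the skills-based format 1587/2087 = 76.0%, Format B 2288/3513 = 65.1% → the skills-based format
Manufacturing: the skills-based format 240/407 = 59.0%, Format B 417/857 = 48.7% → the skills-based format
Tech: the skills-based format 434/819 = 53.0%, Format B 243/591 = 41.1% → the skills-based format
Overall: the skills-based format 2337/3516 = 66.5%, Format B 2987/5110 = 58.5% → the skills-based format
The skills-based format wins overall and in every industry group — no reversal.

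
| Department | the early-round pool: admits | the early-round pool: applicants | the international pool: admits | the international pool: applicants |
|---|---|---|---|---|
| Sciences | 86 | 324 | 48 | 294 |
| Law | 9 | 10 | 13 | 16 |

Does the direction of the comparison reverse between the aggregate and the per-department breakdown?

No

Sciences: the early-round pool 86/324 = 26.5%, the international pool 48/294 = 16.3% → the early-round pool
Law: the early-round pool 9/10 = 90.0%, the international pool 13/16 = 81.2% → the early-round pool
Overall: the early-round pool 95/334 = 28.4%, the international pool 61/310 = 19.7% → the early-round pool
The early-round pool wins overall and in every department group — no reversal.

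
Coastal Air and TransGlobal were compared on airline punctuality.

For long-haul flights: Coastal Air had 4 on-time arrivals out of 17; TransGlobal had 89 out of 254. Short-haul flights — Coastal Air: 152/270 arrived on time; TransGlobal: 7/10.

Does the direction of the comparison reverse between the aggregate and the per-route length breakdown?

Yes

Long-haul: Coastal Air 4/17 = 23.5%, TransGlobal 89/254 = 35.0% → TransGlobal
Short-haul: Coastal Air 152/270 = 56.3%, TransGlobal 7/10 = 70.0% → TransGlobal
Overall: Coastal Air 156/287 = 54.4%, TransGlobal 96/264 = 36.4% → Coastal Air
TransGlobal wins each route group but Coastal Air wins overall — the comparison reverses. TransGlobal's flights skew toward long-haul, which has a lower base rate.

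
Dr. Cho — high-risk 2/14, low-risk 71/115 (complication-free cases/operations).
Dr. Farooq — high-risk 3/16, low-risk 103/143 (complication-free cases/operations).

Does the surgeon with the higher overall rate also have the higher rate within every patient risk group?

Yes

High-risk: Dr. Cho 2/14 = 14.3%, Dr. Farooq 3/16 = 18.8% → Dr. Farooq
Low-risk: Dr. Cho 71/115 = 61.7%, Dr. Farooq 103/143 = 72.0% → Dr. Farooq
Overall: Dr. Cho 73/129 = 56.6%, Dr. Farooq 106/159 = 66.7% → Dr. Farooq
Dr. Farooq wins overall and in every patient risk group — no reversal.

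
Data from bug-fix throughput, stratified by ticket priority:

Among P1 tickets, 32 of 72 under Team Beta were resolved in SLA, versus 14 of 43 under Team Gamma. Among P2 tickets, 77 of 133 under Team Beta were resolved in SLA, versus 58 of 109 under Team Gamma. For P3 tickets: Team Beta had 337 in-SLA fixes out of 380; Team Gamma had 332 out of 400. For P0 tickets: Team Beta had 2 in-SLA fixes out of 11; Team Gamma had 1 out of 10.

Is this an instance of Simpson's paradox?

P1: Team Beta 32/72 = 44.4%, Team Gamma 14/43 = 32.6% → Team Beta
P2: Team Beta 77/133 = 57.9%, Team Gamma 58/109 = 53.2% → Team Beta
P3: Team Beta 337/380 = 88.7%, Team Gamma 332/400 = 83.0% → Team Beta
P0: Team Beta 2/11 = 18.2%, Team Gamma 1/10 = 10.0% → Team Beta
Overall: Team Beta 448/596 = 75.2%, Team Gamma 405/562 = 72.1% → Team Beta
Team Beta wins overall and in every ticket group — no reversal.

No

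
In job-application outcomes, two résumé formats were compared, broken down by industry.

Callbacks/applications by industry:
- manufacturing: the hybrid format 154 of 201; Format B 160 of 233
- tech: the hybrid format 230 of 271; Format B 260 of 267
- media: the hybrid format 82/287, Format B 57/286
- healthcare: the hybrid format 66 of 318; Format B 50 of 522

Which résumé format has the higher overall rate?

the hybrid format

Manufacturing: the hybrid format 154/201 = 76.6%, Format B 160/233 = 68.7% → the hybrid format
Tech: the hybrid format 230/271 = 84.9%, Format B 260/267 = 97.4% → Format B
Media: the hybrid format 82/287 = 28.6%, Format B 57/286 = 19.9% → the hybrid format
Healthcare: the hybrid format 66/318 = 20.8%, Format B 50/522 = 9.6% → the hybrid format
Overall: the hybrid format 532/1077 = 49.4%, Format B 527/1308 = 40.3% → the hybrid format
(Neither sweeps every industry group, but the hybrid format has the higher pooled rate.)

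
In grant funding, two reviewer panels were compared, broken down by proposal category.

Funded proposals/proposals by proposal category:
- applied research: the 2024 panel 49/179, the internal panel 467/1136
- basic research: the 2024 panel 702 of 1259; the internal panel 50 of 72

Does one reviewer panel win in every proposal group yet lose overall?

Applied research: the 2024 panel 49/179 = 27.4%, the internal panel 467/1136 = 41.1% → the internal panel
Basic research: the 2024 panel 702/1259 = 55.8%, the internal panel 50/72 = 69.4% → the internal panel
Overall: the 2024 panel 751/1438 = 52.2%, the internal panel 517/1208 = 42.8% → the 2024 panel
The internal panel wins each proposal group but the 2024 panel wins overall — the comparison reverses. The internal panel's proposals skew toward applied research, which has a lower base rate.

Yes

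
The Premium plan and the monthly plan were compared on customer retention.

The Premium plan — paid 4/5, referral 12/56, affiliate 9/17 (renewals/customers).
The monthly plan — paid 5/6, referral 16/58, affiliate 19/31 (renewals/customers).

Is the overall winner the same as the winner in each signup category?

Paid: the Premium plan 4/5 = 80.0%, the monthly plan 5/6 = 83.3% → the monthly plan
Referral: the Premium plan 12/56 = 21.4%, the monthly plan 16/58 = 27.6% → the monthly plan
Affiliate: the Premium plan 9/17 = 52.9%, the monthly plan 19/31 = 61.3% → the monthly plan
Overall: the Premium plan 25/78 = 32.1%, the monthly plan 40/95 = 42.1% → the monthly plan
The monthly plan wins overall and in every signup group — no reversal.

Yes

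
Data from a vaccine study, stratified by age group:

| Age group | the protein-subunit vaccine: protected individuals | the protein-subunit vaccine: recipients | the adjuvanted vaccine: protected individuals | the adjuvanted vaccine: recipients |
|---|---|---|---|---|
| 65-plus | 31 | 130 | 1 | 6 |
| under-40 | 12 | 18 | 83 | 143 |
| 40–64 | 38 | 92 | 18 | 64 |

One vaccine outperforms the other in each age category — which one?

65-plus: the protein-subunit vaccine 31/130 = 23.8%, the adjuvanted vaccine 1/6 = 16.7% → the protein-subunit vaccine
Under-40: the protein-subunit vaccine 12/18 = 66.7%, the adjuvanted vaccine 83/143 = 58.0% → the protein-subunit vaccine
40–64: the protein-subunit vaccine 38/92 = 41.3%, the adjuvanted vaccine 18/64 = 28.1% → the protein-subunit vaccine
The protein-subunit vaccine has the higher rate in all 3 groups.

the protein-subunit vaccine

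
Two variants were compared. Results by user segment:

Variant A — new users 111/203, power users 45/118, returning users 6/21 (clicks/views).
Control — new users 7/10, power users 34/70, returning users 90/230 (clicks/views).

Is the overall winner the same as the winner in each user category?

New users: Variant A 111/203 = 54.7%, Control 7/10 = 70.0% → Control
Power users: Variant A 45/118 = 38.1%, Control 34/70 = 48.6% → Control
Returning users: Variant A 6/21 = 28.6%, Control 90/230 = 39.1% → Control
Overall: Variant A 162/342 = 47.4%, Control 131/310 = 42.3% → Variant A
Control wins each user group but Variant A wins overall — the comparison reverses. Control's views skew toward returning users, which has a lower base rate.

No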